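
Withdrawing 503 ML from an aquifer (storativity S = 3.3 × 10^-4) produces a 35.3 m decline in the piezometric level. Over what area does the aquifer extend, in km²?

A ≈ 43.2 km²

ΔV = 503 ML = 5.03 × 10^5 m³
A = ΔV / (S × Δh) = 5.03 × 10^5 / (3.3 × 10^-4 × 35.3) = 4.318 × 10^7 m²
A = 4.318 × 10^7 m² = 43.18 km²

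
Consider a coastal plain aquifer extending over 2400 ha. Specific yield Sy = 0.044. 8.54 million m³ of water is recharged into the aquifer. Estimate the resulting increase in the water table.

A = 2400 ha = 2.4 × 10^7 m²
ΔV = 8.54 million m³ = 8.54 × 10^6 m³
Δh = ΔV / (Sy × A) = 8.54 × 10^6 m³ / (0.044 × 2.4 × 10^7 m²) = 8.087 m

Δh ≈ 8.09 m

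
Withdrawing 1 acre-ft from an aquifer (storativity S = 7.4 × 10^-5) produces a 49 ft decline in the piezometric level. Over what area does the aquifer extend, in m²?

A ≈ 1.12 × 10^6 m²

Δh = 49 ft = 14.94 m
ΔV = 1 acre-ft = 1233 m³
A = ΔV / (S × Δh) = 1233 / (7.4 × 10^-5 × 14.94) = 1.116 × 10^6 m²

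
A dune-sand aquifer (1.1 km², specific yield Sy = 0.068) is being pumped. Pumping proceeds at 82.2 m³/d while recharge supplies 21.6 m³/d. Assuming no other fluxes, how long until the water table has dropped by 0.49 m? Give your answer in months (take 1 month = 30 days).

A = 1.1 km² = 1.1 × 10^6 m²
ΔV = Sy × A × Δh = 0.068 × 1.1 × 10^6 × 0.49 = 36650 m³
Net withdrawal = 82.2 − 21.6 = 60.6 m³/d
t = ΔV / Q = 36650 m³ / 60.6 m³/d = 604.8 d
t = 604.8 d ≈ 20.16 months

t ≈ 20.2 months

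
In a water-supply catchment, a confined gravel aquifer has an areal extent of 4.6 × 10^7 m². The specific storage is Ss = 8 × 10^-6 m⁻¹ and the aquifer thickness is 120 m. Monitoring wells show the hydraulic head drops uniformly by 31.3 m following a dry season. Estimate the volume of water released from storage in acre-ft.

ΔV ≈ 1120 acre-ft

S = Ss × b = 8 × 10^-6 m⁻¹ × 120 m = 9.6 × 10^-4
ΔV = S × A × Δh = 9.6 × 10^-4 × 4.6 × 10^7 m² × 31.3 m = 1.382 × 10^6 m³
ΔV = 1.382 × 10^6 m³ = 1121 acre-ft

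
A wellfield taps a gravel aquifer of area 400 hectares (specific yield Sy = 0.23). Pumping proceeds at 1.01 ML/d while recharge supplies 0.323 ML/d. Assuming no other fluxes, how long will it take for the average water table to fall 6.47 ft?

A = 400 hectares = 4 × 10^6 m²
Δh = 6.47 ft = 1.972 m
ΔV = Sy × A × Δh = 0.23 × 4 × 10^6 × 1.972 = 1.814 × 10^6 m³
Net withdrawal = 1.01 − 0.323 = 0.687 ML/d = 687 m³/d
t = ΔV / Q = 1.814 × 10^6 m³ / 687 m³/d = 2641 d

t ≈ 2640 days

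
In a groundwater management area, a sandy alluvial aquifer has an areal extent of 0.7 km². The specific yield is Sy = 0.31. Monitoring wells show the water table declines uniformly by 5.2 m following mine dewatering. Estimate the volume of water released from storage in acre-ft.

A = 0.7 km² = 7 × 10^5 m²
ΔV = Sy × A × Δh = 0.31 × 7 × 10^5 m² × 5.2 m = 1.128 × 10^6 m³
ΔV = 1.128 × 10^6 m³ = 914.8 acre-ft

ΔV ≈ 915 acre-ft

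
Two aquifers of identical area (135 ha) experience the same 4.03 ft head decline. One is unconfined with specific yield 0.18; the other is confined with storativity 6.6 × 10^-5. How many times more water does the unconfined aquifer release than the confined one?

ΔV_u / ΔV_c ≈ 2730

A = 135 ha = 1.35 × 10^6 m²
Δh = 4.03 ft = 1.228 m
Unconfined: ΔV_u = Sy × A × Δh = 0.18 × 1.35 × 10^6 × 1.228 = 2.985 × 10^5 m³
Confined: ΔV_c = S × A × Δh = 6.6 × 10^-5 × 1.35 × 10^6 × 1.228 = 109.4 m³
Ratio = ΔV_u / ΔV_c = Sy / S = 0.18 / 6.6 × 10^-5 = 2727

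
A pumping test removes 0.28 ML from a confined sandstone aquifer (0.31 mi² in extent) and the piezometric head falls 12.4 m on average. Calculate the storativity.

A = 0.31 mi² = 8.029 × 10^5 m²
ΔV = 0.28 ML = 280 m³
S = ΔV / (A × Δh) = 280 m³ / (8.029 × 10^5 m² × 12.4 m) = 2.812 × 10^-5

S ≈ 2.8 × 10^-5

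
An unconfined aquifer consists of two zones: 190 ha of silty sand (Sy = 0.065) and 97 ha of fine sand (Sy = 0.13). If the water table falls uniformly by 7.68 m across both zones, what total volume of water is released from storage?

ΔV ≈ 1.92 × 10^6 m³

A₁ = 190 ha = 1.9 × 10^6 m²; A₂ = 97 ha = 9.7 × 10^5 m²
ΔV₁ = 0.065 × 1.9 × 10^6 × 7.68 = 9.485 × 10^5 m³
ΔV₂ = 0.13 × 9.7 × 10^5 × 7.68 = 9.684 × 10^5 m³
ΔV = ΔV₁ + ΔV₂ = 1.917 × 10^6 m³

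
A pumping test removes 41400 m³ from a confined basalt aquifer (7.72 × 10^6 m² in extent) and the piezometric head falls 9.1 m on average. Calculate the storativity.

S ≈ 5.9 × 10^-4

S = ΔV / (A × Δh) = 41400 m³ / (7.72 × 10^6 m² × 9.1 m) = 5.893 × 10^-4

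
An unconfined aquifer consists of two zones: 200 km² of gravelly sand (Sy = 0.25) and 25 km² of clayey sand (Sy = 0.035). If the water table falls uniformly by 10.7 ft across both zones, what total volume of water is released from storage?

ΔV ≈ 1.66 × 10^8 m³

A₁ = 200 km² = 2 × 10^8 m²; A₂ = 25 km² = 2.5 × 10^7 m²
Δh = 10.7 ft = 3.261 m
ΔV₁ = 0.25 × 2 × 10^8 × 3.261 = 1.631 × 10^8 m³
ΔV₂ = 0.035 × 2.5 × 10^7 × 3.261 = 2.854 × 10^6 m³
ΔV = ΔV₁ + ΔV₂ = 1.659 × 10^8 m³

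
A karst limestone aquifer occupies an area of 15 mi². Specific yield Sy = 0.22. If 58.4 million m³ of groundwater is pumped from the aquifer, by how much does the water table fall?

Δh ≈ 6.83 m

A = 15 mi² = 3.885 × 10^7 m²
ΔV = 58.4 million m³ = 5.84 × 10^7 m³
Δh = ΔV / (Sy × A) = 5.84 × 10^7 m³ / (0.22 × 3.885 × 10^7 m²) = 6.833 m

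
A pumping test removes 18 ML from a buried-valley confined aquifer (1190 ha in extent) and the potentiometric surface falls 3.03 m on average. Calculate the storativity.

S ≈ 5 × 10^-4

A = 1190 ha = 1.19 × 10^7 m²
ΔV = 18 ML = 18000 m³
S = ΔV / (A × Δh) = 18000 m³ / (1.19 × 10^7 m² × 3.03 m) = 4.992 × 10^-4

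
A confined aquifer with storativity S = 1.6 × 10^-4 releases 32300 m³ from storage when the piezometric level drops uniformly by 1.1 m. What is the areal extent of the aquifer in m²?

A ≈ 1.84 × 10^8 m²

A = ΔV / (S × Δh) = 32300 / (1.6 × 10^-4 × 1.1) = 1.835 × 10^8 m²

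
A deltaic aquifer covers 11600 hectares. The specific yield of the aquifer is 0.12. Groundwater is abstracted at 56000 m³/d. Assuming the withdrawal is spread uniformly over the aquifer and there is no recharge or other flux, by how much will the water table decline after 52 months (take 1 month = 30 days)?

Δh ≈ 6.28 m

A = 11600 hectares = 1.16 × 10^8 m²
t = 52 months = 1560 d
ΔV = Q × t = 56000 m³/d × 1560 d = 8.736 × 10^7 m³
Δh = ΔV / (Sy × A) = 8.736 × 10^7 / (0.12 × 1.16 × 10^8) = 6.276 m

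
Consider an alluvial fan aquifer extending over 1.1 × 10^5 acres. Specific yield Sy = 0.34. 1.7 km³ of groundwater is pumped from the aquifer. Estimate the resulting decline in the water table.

A = 1.1 × 10^5 acres = 4.452 × 10^8 m²
ΔV = 1.7 km³ = 1.7 × 10^9 m³
Δh = ΔV / (Sy × A) = 1.7 × 10^9 m³ / (0.34 × 4.452 × 10^8 m²) = 11.23 m

Δh ≈ 11.2 m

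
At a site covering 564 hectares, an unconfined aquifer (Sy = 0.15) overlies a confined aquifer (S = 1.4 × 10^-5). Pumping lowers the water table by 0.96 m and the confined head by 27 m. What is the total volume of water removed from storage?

ΔV ≈ 8.14 × 10^5 m³

A = 564 hectares = 5.64 × 10^6 m²
Unconfined: ΔV_u = Sy × A × Δh_u = 0.15 × 5.64 × 10^6 × 0.96 = 8.122 × 10^5 m³
Confined: ΔV_c = S × A × Δh_c = 1.4 × 10^-5 × 5.64 × 10^6 × 27 = 2132 m³
Total ΔV = 8.122 × 10^5 + 2132 = 8.143 × 10^5 m³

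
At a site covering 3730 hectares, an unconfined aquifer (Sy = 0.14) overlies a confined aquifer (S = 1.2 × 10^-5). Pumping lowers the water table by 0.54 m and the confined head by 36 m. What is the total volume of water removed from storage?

ΔV ≈ 2.84 × 10^6 m³

A = 3730 hectares = 3.73 × 10^7 m²
Unconfined: ΔV_u = Sy × A × Δh_u = 0.14 × 3.73 × 10^7 × 0.54 = 2.82 × 10^6 m³
Confined: ΔV_c = S × A × Δh_c = 1.2 × 10^-5 × 3.73 × 10^7 × 36 = 16110 m³
Total ΔV = 2.82 × 10^6 + 16110 = 2.836 × 10^6 m³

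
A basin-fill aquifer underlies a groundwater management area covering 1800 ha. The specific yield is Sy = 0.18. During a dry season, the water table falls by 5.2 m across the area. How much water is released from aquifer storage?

A = 1800 ha = 1.8 × 10^7 m²
ΔV = Sy × A × Δh = 0.18 × 1.8 × 10^7 m² × 5.2 m = 1.685 × 10^7 m³

ΔV ≈ 1.68 × 10^7 m³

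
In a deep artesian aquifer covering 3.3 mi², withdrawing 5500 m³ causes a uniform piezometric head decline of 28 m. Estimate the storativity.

S ≈ 2.3 × 10^-5

A = 3.3 mi² = 8.547 × 10^6 m²
S = ΔV / (A × Δh) = 5500 m³ / (8.547 × 10^6 m² × 28 m) = 2.298 × 10^-5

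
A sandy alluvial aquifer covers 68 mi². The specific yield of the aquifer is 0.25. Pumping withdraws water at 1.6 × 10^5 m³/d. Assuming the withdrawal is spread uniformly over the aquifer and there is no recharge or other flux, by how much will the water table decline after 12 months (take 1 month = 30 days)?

A = 68 mi² = 1.761 × 10^8 m²
t = 12 months = 360 d
ΔV = Q × t = 1.6 × 10^5 m³/d × 360 d = 5.76 × 10^7 m³
Δh = ΔV / (Sy × A) = 5.76 × 10^7 / (0.25 × 1.761 × 10^8) = 1.308 m

Δh ≈ 1.31 m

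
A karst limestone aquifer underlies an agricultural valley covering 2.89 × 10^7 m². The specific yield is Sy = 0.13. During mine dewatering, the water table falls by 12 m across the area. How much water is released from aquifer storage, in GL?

ΔV ≈ 45.1 GL

ΔV = Sy × A × Δh = 0.13 × 2.89 × 10^7 m² × 12 m = 4.508 × 10^7 m³
ΔV = 4.508 × 10^7 m³ = 45.08 GL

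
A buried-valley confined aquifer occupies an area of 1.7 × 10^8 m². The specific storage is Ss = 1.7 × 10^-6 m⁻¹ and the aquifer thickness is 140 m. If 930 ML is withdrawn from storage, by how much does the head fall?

S = Ss × b = 1.7 × 10^-6 m⁻¹ × 140 m = 2.38 × 10^-4
ΔV = 930 ML = 9.3 × 10^5 m³
Δh = ΔV / (S × A) = 9.3 × 10^5 m³ / (2.38 × 10^-4 × 1.7 × 10^8 m²) = 22.99 m

Δh ≈ 23 m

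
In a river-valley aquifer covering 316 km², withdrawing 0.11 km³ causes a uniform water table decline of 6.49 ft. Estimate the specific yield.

A = 316 km² = 3.16 × 10^8 m²
Δh = 6.49 ft = 1.978 m
ΔV = 0.11 km³ = 1.1 × 10^8 m³
Sy = ΔV / (A × Δh) = 1.1 × 10^8 m³ / (3.16 × 10^8 m² × 1.978 m) = 0.176

Sy ≈ 0.18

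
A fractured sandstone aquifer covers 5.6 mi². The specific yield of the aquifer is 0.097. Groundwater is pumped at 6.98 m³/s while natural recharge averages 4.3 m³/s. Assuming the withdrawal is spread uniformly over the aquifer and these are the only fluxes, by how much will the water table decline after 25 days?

A = 5.6 mi² = 1.45 × 10^7 m²
Net abstraction = 6.98 − 4.3 = 2.68 m³/s
Q_net = 2.68 m³/s = 2.316 × 10^5 m³/d
ΔV = Q × t = 2.316 × 10^5 m³/d × 25 d = 5.789 × 10^6 m³
Δh = ΔV / (Sy × A) = 5.789 × 10^6 / (0.097 × 1.45 × 10^7) = 4.115 m

Δh ≈ 4.11 m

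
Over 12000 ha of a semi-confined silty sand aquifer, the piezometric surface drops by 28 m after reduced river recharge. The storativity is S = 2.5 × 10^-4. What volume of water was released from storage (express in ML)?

ΔV ≈ 840 ML

A = 12000 ha = 1.2 × 10^8 m²
ΔV = S × A × Δh = 2.5 × 10^-4 × 1.2 × 10^8 m² × 28 m = 8.4 × 10^5 m³
ΔV = 8.4 × 10^5 m³ = 840 ML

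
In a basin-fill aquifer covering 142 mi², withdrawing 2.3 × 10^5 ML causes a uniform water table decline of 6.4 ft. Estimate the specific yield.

A = 142 mi² = 3.678 × 10^8 m²
Δh = 6.4 ft = 1.951 m
ΔV = 2.3 × 10^5 ML = 2.3 × 10^8 m³
Sy = ΔV / (A × Δh) = 2.3 × 10^8 m³ / (3.678 × 10^8 m² × 1.951 m) = 0.3206

Sy ≈ 0.32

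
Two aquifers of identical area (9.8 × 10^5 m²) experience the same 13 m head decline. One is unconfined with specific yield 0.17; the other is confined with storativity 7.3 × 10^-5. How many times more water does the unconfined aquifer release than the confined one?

Unconfined: ΔV_u = Sy × A × Δh = 0.17 × 9.8 × 10^5 × 13 = 2.166 × 10^6 m³
Confined: ΔV_c = S × A × Δh = 7.3 × 10^-5 × 9.8 × 10^5 × 13 = 930 m³
Ratio = ΔV_u / ΔV_c = Sy / S = 0.17 / 7.3 × 10^-5 = 2329

ΔV_u / ΔV_c ≈ 2330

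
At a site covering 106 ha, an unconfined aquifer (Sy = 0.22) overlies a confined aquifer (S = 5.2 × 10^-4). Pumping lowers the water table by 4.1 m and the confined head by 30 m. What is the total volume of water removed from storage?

A = 106 ha = 1.06 × 10^6 m²
Unconfined: ΔV_u = Sy × A × Δh_u = 0.22 × 1.06 × 10^6 × 4.1 = 9.561 × 10^5 m³
Confined: ΔV_c = S × A × Δh_c = 5.2 × 10^-4 × 1.06 × 10^6 × 30 = 16540 m³
Total ΔV = 9.561 × 10^5 + 16540 = 9.727 × 10^5 m³

ΔV ≈ 9.73 × 10^5 m³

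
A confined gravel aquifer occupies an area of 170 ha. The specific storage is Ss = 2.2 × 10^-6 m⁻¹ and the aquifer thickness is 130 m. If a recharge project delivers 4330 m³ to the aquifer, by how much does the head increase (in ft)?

S = Ss × b = 2.2 × 10^-6 m⁻¹ × 130 m = 2.86 × 10^-4
A = 170 ha = 1.7 × 10^6 m²
Δh = ΔV / (S × A) = 4330 m³ / (2.86 × 10^-4 × 1.7 × 10^6 m²) = 8.906 m
Δh = 8.906 m = 29.22 ft

Δh ≈ 29.2 ft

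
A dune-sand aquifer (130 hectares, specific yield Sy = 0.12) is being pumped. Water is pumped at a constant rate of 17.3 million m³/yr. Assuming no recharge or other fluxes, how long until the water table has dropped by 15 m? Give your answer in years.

A = 130 hectares = 1.3 × 10^6 m²
ΔV = Sy × A × Δh = 0.12 × 1.3 × 10^6 × 15 = 2.34 × 10^6 m³
Q = 17.3 million m³/yr = 47400 m³/d
t = ΔV / Q = 2.34 × 10^6 m³ / 47400 m³/d = 49.37 d
t = 49.37 d ≈ 0.1353 years

t ≈ 0.135 years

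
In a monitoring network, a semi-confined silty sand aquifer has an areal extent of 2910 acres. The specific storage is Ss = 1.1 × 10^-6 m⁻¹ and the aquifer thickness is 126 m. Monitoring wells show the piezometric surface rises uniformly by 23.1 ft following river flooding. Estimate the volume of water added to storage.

S = Ss × b = 1.1 × 10^-6 m⁻¹ × 126 m = 1.386 × 10^-4
A = 2910 acres = 1.178 × 10^7 m²
Δh = 23.1 ft = 7.041 m
ΔV = S × A × Δh = 1.386 × 10^-4 × 1.178 × 10^7 m² × 7.041 m = 11490 m³

ΔV ≈ 11500 m³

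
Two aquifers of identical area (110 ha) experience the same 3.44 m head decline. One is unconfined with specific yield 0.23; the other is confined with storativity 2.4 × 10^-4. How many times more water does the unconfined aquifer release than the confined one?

ΔV_u / ΔV_c ≈ 958

A = 110 ha = 1.1 × 10^6 m²
Unconfined: ΔV_u = Sy × A × Δh = 0.23 × 1.1 × 10^6 × 3.44 = 8.703 × 10^5 m³
Confined: ΔV_c = S × A × Δh = 2.4 × 10^-4 × 1.1 × 10^6 × 3.44 = 908.2 m³
Ratio = ΔV_u / ΔV_c = Sy / S = 0.23 / 2.4 × 10^-4 = 958.3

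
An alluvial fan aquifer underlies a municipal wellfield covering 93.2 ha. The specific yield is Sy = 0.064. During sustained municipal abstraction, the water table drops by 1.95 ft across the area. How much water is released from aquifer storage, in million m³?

A = 93.2 ha = 9.32 × 10^5 m²
Δh = 1.95 ft = 0.5944 m
ΔV = Sy × A × Δh = 0.064 × 9.32 × 10^5 m² × 0.5944 m = 35450 m³
ΔV = 35450 m³ = 0.03545 million m³

ΔV ≈ 0.0355 million m³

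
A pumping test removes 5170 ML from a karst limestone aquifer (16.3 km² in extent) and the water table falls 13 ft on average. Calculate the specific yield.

Sy ≈ 0.08

A = 16.3 km² = 1.63 × 10^7 m²
Δh = 13 ft = 3.962 m
ΔV = 5170 ML = 5.17 × 10^6 m³
Sy = ΔV / (A × Δh) = 5.17 × 10^6 m³ / (1.63 × 10^7 m² × 3.962 m) = 0.08005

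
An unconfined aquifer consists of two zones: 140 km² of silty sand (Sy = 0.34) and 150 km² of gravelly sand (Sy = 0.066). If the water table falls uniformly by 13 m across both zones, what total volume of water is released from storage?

ΔV ≈ 7.47 × 10^8 m³

A₁ = 140 km² = 1.4 × 10^8 m²; A₂ = 150 km² = 1.5 × 10^8 m²
ΔV₁ = 0.34 × 1.4 × 10^8 × 13 = 6.188 × 10^8 m³
ΔV₂ = 0.066 × 1.5 × 10^8 × 13 = 1.287 × 10^8 m³
ΔV = ΔV₁ + ΔV₂ = 7.475 × 10^8 m³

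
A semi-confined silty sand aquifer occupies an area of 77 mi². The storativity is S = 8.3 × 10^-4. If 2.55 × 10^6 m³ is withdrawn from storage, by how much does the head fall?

Δh ≈ 15.4 m

A = 77 mi² = 1.994 × 10^8 m²
Δh = ΔV / (S × A) = 2.55 × 10^6 m³ / (8.3 × 10^-4 × 1.994 × 10^8 m²) = 15.41 m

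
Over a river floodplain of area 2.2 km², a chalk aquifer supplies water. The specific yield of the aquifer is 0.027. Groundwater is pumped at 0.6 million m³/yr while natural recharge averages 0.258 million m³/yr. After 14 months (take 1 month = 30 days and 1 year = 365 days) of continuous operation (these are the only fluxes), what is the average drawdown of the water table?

A = 2.2 km² = 2.2 × 10^6 m²
Net abstraction = 0.6 − 0.258 = 0.342 million m³/yr
Q_net = 0.342 million m³/yr = 937 m³/d
t = 14 months = 420 d
ΔV = Q × t = 937 m³/d × 420 d = 3.935 × 10^5 m³
Δh = ΔV / (Sy × A) = 3.935 × 10^5 / (0.027 × 2.2 × 10^6) = 6.625 m

Δh ≈ 6.63 m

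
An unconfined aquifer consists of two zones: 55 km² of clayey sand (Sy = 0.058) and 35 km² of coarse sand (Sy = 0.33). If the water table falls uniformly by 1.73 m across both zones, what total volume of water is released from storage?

ΔV ≈ 2.55 × 10^7 m³

A₁ = 55 km² = 5.5 × 10^7 m²; A₂ = 35 km² = 3.5 × 10^7 m²
ΔV₁ = 0.058 × 5.5 × 10^7 × 1.73 = 5.519 × 10^6 m³
ΔV₂ = 0.33 × 3.5 × 10^7 × 1.73 = 1.998 × 10^7 m³
ΔV = ΔV₁ + ΔV₂ = 2.55 × 10^7 m³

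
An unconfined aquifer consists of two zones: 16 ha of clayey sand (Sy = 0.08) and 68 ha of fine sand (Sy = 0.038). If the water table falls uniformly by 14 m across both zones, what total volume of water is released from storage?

A₁ = 16 ha = 1.6 × 10^5 m²; A₂ = 68 ha = 6.8 × 10^5 m²
ΔV₁ = 0.08 × 1.6 × 10^5 × 14 = 1.792 × 10^5 m³
ΔV₂ = 0.038 × 6.8 × 10^5 × 14 = 3.618 × 10^5 m³
ΔV = ΔV₁ + ΔV₂ = 5.41 × 10^5 m³

ΔV ≈ 5.41 × 10^5 m³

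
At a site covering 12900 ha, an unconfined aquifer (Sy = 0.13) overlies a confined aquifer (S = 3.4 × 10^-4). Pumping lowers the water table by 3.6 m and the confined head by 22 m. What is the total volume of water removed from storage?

A = 12900 ha = 1.29 × 10^8 m²
Unconfined: ΔV_u = Sy × A × Δh_u = 0.13 × 1.29 × 10^8 × 3.6 = 6.037 × 10^7 m³
Confined: ΔV_c = S × A × Δh_c = 3.4 × 10^-4 × 1.29 × 10^8 × 22 = 9.649 × 10^5 m³
Total ΔV = 6.037 × 10^7 + 9.649 × 10^5 = 6.134 × 10^7 m³

ΔV ≈ 6.13 × 10^7 m³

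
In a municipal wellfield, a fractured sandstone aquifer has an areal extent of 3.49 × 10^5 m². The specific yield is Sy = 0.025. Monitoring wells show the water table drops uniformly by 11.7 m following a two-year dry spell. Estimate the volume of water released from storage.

ΔV = Sy × A × Δh = 0.025 × 3.49 × 10^5 m² × 11.7 m = 1.021 × 10^5 m³

ΔV ≈ 1.02 × 10^5 m³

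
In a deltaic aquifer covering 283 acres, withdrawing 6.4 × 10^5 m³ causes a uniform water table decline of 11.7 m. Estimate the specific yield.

A = 283 acres = 1.145 × 10^6 m²
Sy = ΔV / (A × Δh) = 6.4 × 10^5 m³ / (1.145 × 10^6 m² × 11.7 m) = 0.04776

Sy ≈ 0.048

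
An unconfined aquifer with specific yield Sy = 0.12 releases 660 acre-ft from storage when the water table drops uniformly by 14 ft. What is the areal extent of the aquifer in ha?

A ≈ 159 ha

Δh = 14 ft = 4.267 m
ΔV = 660 acre-ft = 8.141 × 10^5 m³
A = ΔV / (Sy × Δh) = 8.141 × 10^5 / (0.12 × 4.267) = 1.59 × 10^6 m²
A = 1.59 × 10^6 m² = 159 ha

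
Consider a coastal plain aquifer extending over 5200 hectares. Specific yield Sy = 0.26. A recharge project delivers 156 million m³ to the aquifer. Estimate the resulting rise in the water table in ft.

Δh ≈ 37.9 ft

A = 5200 hectares = 5.2 × 10^7 m²
ΔV = 156 million m³ = 1.56 × 10^8 m³
Δh = ΔV / (Sy × A) = 1.56 × 10^8 m³ / (0.26 × 5.2 × 10^7 m²) = 11.54 m
Δh = 11.54 m = 37.86 ft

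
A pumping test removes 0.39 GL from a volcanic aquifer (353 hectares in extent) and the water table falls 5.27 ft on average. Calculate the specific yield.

Sy ≈ 0.069

A = 353 hectares = 3.53 × 10^6 m²
Δh = 5.27 ft = 1.606 m
ΔV = 0.39 GL = 3.9 × 10^5 m³
Sy = ΔV / (A × Δh) = 3.9 × 10^5 m³ / (3.53 × 10^6 m² × 1.606 m) = 0.06878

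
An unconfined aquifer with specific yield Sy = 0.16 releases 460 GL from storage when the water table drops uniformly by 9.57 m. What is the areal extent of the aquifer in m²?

A ≈ 3 × 10^8 m²

ΔV = 460 GL = 4.6 × 10^8 m³
A = ΔV / (Sy × Δh) = 4.6 × 10^8 / (0.16 × 9.57) = 3.004 × 10^8 m²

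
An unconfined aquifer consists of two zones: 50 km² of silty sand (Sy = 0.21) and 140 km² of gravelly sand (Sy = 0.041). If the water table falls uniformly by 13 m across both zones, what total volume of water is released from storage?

ΔV ≈ 2.11 × 10^8 m³

A₁ = 50 km² = 5 × 10^7 m²; A₂ = 140 km² = 1.4 × 10^8 m²
ΔV₁ = 0.21 × 5 × 10^7 × 13 = 1.365 × 10^8 m³
ΔV₂ = 0.041 × 1.4 × 10^8 × 13 = 7.462 × 10^7 m³
ΔV = ΔV₁ + ΔV₂ = 2.111 × 10^8 m³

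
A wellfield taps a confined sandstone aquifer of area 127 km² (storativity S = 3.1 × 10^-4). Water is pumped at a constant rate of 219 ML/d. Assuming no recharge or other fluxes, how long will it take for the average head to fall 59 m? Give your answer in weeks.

t ≈ 1.52 weeks

A = 127 km² = 1.27 × 10^8 m²
ΔV = S × A × Δh = 3.1 × 10^-4 × 1.27 × 10^8 × 59 = 2.323 × 10^6 m³
Q = 219 ML/d = 2.19 × 10^5 m³/d
t = ΔV / Q = 2.323 × 10^6 m³ / 2.19 × 10^5 m³/d = 10.61 d
t = 10.61 d ≈ 1.515 weeks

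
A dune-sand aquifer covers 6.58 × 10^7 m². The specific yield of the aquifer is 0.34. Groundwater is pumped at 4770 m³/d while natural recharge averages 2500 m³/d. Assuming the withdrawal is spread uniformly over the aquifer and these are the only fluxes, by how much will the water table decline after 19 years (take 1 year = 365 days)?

Net abstraction = 4770 − 2500 = 2270 m³/d
t = 19 years = 6935 d
ΔV = Q × t = 2270 m³/d × 6935 d = 1.574 × 10^7 m³
Δh = ΔV / (Sy × A) = 1.574 × 10^7 / (0.34 × 6.58 × 10^7) = 0.7037 m

Δh ≈ 0.704 m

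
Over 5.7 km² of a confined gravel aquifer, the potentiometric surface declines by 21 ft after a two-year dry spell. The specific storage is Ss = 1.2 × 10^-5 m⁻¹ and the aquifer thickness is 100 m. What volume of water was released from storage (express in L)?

ΔV ≈ 4.38 × 10^7 L

S = Ss × b = 1.2 × 10^-5 m⁻¹ × 100 m = 1.2 × 10^-3
A = 5.7 km² = 5.7 × 10^6 m²
Δh = 21 ft = 6.401 m
ΔV = S × A × Δh = 0.0012 × 5.7 × 10^6 m² × 6.401 m = 43780 m³
ΔV = 43780 m³ = 4.378 × 10^7 L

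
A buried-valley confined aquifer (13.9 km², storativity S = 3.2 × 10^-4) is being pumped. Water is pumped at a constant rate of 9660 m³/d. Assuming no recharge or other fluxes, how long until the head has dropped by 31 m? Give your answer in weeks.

A = 13.9 km² = 1.39 × 10^7 m²
ΔV = S × A × Δh = 3.2 × 10^-4 × 1.39 × 10^7 × 31 = 1.379 × 10^5 m³
t = ΔV / Q = 1.379 × 10^5 m³ / 9660 m³/d = 14.27 d
t = 14.27 d ≈ 2.039 weeks

t ≈ 2.04 weeks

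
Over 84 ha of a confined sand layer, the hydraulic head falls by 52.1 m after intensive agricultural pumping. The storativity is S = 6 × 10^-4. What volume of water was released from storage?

A = 84 ha = 8.4 × 10^5 m²
ΔV = S × A × Δh = 6 × 10^-4 × 8.4 × 10^5 m² × 52.1 m = 26260 m³

ΔV ≈ 26300 m³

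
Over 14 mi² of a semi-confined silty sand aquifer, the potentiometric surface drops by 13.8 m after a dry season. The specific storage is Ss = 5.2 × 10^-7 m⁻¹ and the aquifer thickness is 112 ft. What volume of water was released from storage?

ΔV ≈ 8880 m³

b = 112 ft = 34.14 m
S = Ss × b = 5.2 × 10^-7 m⁻¹ × 34.14 m = 1.775 × 10^-5
A = 14 mi² = 3.626 × 10^7 m²
ΔV = S × A × Δh = 1.775 × 10^-5 × 3.626 × 10^7 m² × 13.8 m = 8883 m³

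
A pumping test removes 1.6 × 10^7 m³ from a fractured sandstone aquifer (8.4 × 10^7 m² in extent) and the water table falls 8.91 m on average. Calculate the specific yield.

Sy ≈ 0.021

Sy = ΔV / (A × Δh) = 1.6 × 10^7 m³ / (8.4 × 10^7 m² × 8.91 m) = 0.02138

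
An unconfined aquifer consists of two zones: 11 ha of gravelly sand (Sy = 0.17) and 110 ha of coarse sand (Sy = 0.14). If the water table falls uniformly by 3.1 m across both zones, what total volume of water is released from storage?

ΔV ≈ 5.35 × 10^5 m³

A₁ = 11 ha = 1.1 × 10^5 m²; A₂ = 110 ha = 1.1 × 10^6 m²
ΔV₁ = 0.17 × 1.1 × 10^5 × 3.1 = 57970 m³
ΔV₂ = 0.14 × 1.1 × 10^6 × 3.1 = 4.774 × 10^5 m³
ΔV = ΔV₁ + ΔV₂ = 5.354 × 10^5 m³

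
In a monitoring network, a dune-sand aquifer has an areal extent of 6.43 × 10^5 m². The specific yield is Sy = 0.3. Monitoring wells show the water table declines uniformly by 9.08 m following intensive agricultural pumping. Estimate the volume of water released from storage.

ΔV ≈ 1.75 × 10^6 m³

ΔV = Sy × A × Δh = 0.3 × 6.43 × 10^5 m² × 9.08 m = 1.752 × 10^6 m³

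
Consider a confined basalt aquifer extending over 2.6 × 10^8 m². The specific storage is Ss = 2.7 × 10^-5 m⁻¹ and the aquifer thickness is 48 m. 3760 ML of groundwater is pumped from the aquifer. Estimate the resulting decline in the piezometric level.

S = Ss × b = 2.7 × 10^-5 m⁻¹ × 48 m = 1.296 × 10^-3
ΔV = 3760 ML = 3.76 × 10^6 m³
Δh = ΔV / (S × A) = 3.76 × 10^6 m³ / (0.001296 × 2.6 × 10^8 m²) = 11.16 m

Δh ≈ 11.2 m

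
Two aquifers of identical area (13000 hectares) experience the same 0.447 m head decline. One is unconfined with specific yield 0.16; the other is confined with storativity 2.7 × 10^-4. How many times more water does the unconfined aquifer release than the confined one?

A = 13000 hectares = 1.3 × 10^8 m²
Unconfined: ΔV_u = Sy × A × Δh = 0.16 × 1.3 × 10^8 × 0.447 = 9.298 × 10^6 m³
Confined: ΔV_c = S × A × Δh = 2.7 × 10^-4 × 1.3 × 10^8 × 0.447 = 15690 m³
Ratio = ΔV_u / ΔV_c = Sy / S = 0.16 / 2.7 × 10^-4 = 592.6

ΔV_u / ΔV_c ≈ 593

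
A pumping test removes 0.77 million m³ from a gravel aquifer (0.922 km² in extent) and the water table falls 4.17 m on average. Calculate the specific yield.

Sy ≈ 0.2

A = 0.922 km² = 9.22 × 10^5 m²
ΔV = 0.77 million m³ = 7.7 × 10^5 m³
Sy = ΔV / (A × Δh) = 7.7 × 10^5 m³ / (9.22 × 10^5 m² × 4.17 m) = 0.2003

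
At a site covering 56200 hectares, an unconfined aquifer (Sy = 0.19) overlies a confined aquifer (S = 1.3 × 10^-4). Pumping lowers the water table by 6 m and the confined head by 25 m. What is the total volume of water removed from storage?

A = 56200 hectares = 5.62 × 10^8 m²
Unconfined: ΔV_u = Sy × A × Δh_u = 0.19 × 5.62 × 10^8 × 6 = 6.407 × 10^8 m³
Confined: ΔV_c = S × A × Δh_c = 1.3 × 10^-4 × 5.62 × 10^8 × 25 = 1.827 × 10^6 m³
Total ΔV = 6.407 × 10^8 + 1.827 × 10^6 = 6.425 × 10^8 m³

ΔV ≈ 6.43 × 10^8 m³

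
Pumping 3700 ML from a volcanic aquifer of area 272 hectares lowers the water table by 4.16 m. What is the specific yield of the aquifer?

A = 272 hectares = 2.72 × 10^6 m²
ΔV = 3700 ML = 3.7 × 10^6 m³
Sy = ΔV / (A × Δh) = 3.7 × 10^6 m³ / (2.72 × 10^6 m² × 4.16 m) = 0.327

Sy ≈ 0.33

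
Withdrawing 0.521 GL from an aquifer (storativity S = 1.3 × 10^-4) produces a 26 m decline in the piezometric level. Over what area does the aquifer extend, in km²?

ΔV = 0.521 GL = 5.21 × 10^5 m³
A = ΔV / (S × Δh) = 5.21 × 10^5 / (1.3 × 10^-4 × 26) = 1.541 × 10^8 m²
A = 1.541 × 10^8 m² = 154.1 km²

A ≈ 154 km²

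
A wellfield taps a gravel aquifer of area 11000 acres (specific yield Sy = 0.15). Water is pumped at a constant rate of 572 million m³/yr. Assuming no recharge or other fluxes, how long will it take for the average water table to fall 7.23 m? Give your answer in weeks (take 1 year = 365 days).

A = 11000 acres = 4.452 × 10^7 m²
ΔV = Sy × A × Δh = 0.15 × 4.452 × 10^7 × 7.23 = 4.828 × 10^7 m³
Q = 572 million m³/yr = 1.567 × 10^6 m³/d
t = ΔV / Q = 4.828 × 10^7 m³ / 1.567 × 10^6 m³/d = 30.81 d
t = 30.81 d ≈ 4.401 weeks

t ≈ 4.4 weeks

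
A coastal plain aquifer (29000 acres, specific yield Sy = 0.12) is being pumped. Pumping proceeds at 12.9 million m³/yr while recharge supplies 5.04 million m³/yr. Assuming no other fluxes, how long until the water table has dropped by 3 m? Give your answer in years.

A = 29000 acres = 1.174 × 10^8 m²
ΔV = Sy × A × Δh = 0.12 × 1.174 × 10^8 × 3 = 4.225 × 10^7 m³
Net withdrawal = 12.9 − 5.04 = 7.86 million m³/yr = 21530 m³/d
t = ΔV / Q = 4.225 × 10^7 m³ / 21530 m³/d = 1962 d
t = 1962 d ≈ 5.375 years

t ≈ 5.38 years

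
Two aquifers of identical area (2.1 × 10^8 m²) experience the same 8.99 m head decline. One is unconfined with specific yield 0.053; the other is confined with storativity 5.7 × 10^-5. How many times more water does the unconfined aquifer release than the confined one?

Unconfined: ΔV_u = Sy × A × Δh = 0.053 × 2.1 × 10^8 × 8.99 = 1.001 × 10^8 m³
Confined: ΔV_c = S × A × Δh = 5.7 × 10^-5 × 2.1 × 10^8 × 8.99 = 1.076 × 10^5 m³
Ratio = ΔV_u / ΔV_c = Sy / S = 0.053 / 5.7 × 10^-5 = 929.8

ΔV_u / ΔV_c ≈ 930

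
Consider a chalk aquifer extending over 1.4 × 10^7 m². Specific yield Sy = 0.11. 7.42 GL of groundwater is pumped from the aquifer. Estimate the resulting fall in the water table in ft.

Δh ≈ 15.8 ft

ΔV = 7.42 GL = 7.42 × 10^6 m³
Δh = ΔV / (Sy × A) = 7.42 × 10^6 m³ / (0.11 × 1.4 × 10^7 m²) = 4.818 m
Δh = 4.818 m = 15.81 ft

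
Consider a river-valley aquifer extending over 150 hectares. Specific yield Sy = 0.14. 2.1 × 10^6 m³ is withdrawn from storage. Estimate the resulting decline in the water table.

A = 150 hectares = 1.5 × 10^6 m²
Δh = ΔV / (Sy × A) = 2.1 × 10^6 m³ / (0.14 × 1.5 × 10^6 m²) = 10 m

Δh ≈ 10 m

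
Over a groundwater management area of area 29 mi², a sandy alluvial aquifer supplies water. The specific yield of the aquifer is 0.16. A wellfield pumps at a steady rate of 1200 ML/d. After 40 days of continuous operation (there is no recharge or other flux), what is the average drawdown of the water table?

A = 29 mi² = 7.511 × 10^7 m²
Q = 1200 ML/d = 1.2 × 10^6 m³/d
ΔV = Q × t = 1.2 × 10^6 m³/d × 40 d = 4.8 × 10^7 m³
Δh = ΔV / (Sy × A) = 4.8 × 10^7 / (0.16 × 7.511 × 10^7) = 3.994 m

Δh ≈ 3.99 m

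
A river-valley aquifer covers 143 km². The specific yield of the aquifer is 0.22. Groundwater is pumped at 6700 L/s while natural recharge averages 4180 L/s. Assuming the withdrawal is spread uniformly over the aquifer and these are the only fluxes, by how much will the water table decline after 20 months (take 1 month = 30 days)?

A = 143 km² = 1.43 × 10^8 m²
Net abstraction = 6700 − 4180 = 2520 L/s
Q_net = 2520 L/s = 2.177 × 10^5 m³/d
t = 20 months = 600 d
ΔV = Q × t = 2.177 × 10^5 m³/d × 600 d = 1.306 × 10^8 m³
Δh = ΔV / (Sy × A) = 1.306 × 10^8 / (0.22 × 1.43 × 10^8) = 4.152 m

Δh ≈ 4.15 m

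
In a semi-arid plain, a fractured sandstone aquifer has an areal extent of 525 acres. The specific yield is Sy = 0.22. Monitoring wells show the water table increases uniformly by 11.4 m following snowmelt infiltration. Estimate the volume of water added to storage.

ΔV ≈ 5.33 × 10^6 m³

A = 525 acres = 2.125 × 10^6 m²
ΔV = Sy × A × Δh = 0.22 × 2.125 × 10^6 m² × 11.4 m = 5.328 × 10^6 m³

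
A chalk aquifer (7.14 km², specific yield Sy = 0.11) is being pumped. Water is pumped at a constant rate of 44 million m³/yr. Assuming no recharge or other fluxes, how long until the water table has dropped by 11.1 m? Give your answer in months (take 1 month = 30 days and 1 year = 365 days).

A = 7.14 km² = 7.14 × 10^6 m²
ΔV = Sy × A × Δh = 0.11 × 7.14 × 10^6 × 11.1 = 8.718 × 10^6 m³
Q = 44 million m³/yr = 1.205 × 10^5 m³/d
t = ΔV / Q = 8.718 × 10^6 m³ / 1.205 × 10^5 m³/d = 72.32 d
t = 72.32 d ≈ 2.411 months

t ≈ 2.41 months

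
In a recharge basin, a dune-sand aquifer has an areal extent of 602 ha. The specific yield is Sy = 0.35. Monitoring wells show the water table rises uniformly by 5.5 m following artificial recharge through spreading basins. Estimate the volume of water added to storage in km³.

A = 602 ha = 6.02 × 10^6 m²
ΔV = Sy × A × Δh = 0.35 × 6.02 × 10^6 m² × 5.5 m = 1.159 × 10^7 m³
ΔV = 1.159 × 10^7 m³ = 0.01159 km³

ΔV ≈ 0.0116 km³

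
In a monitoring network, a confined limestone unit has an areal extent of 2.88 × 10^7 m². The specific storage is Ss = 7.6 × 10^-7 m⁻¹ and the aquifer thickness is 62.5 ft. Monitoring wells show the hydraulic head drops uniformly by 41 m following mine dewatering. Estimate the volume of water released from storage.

b = 62.5 ft = 19.05 m
S = Ss × b = 7.6 × 10^-7 m⁻¹ × 19.05 m = 1.448 × 10^-5
ΔV = S × A × Δh = 1.448 × 10^-5 × 2.88 × 10^7 m² × 41 m = 17100 m³

ΔV ≈ 17100 m³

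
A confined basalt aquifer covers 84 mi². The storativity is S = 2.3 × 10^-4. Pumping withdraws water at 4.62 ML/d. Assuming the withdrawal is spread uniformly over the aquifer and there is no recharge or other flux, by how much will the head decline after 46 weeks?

A = 84 mi² = 2.176 × 10^8 m²
Q = 4.62 ML/d = 4620 m³/d
t = 46 weeks = 322 d
ΔV = Q × t = 4620 m³/d × 322 d = 1.488 × 10^6 m³
Δh = ΔV / (S × A) = 1.488 × 10^6 / (2.3 × 10^-4 × 2.176 × 10^8) = 29.73 m

Δh ≈ 29.7 m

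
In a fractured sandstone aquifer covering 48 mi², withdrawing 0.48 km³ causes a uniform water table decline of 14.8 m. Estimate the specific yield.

A = 48 mi² = 1.243 × 10^8 m²
ΔV = 0.48 km³ = 4.8 × 10^8 m³
Sy = ΔV / (A × Δh) = 4.8 × 10^8 m³ / (1.243 × 10^8 m² × 14.8 m) = 0.2609

Sy ≈ 0.26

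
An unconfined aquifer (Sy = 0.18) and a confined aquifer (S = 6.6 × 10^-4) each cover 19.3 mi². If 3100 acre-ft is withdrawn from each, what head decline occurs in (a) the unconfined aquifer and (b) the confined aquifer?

Δh_u ≈ 0.425 m; Δh_c ≈ 116 m

A = 19.3 mi² = 4.999 × 10^7 m²
ΔV = 3100 acre-ft = 3.824 × 10^6 m³
Unconfined: Δh_u = ΔV/(Sy·A) = 3.824 × 10^6/(0.18 × 4.999 × 10^7) = 0.425 m
Confined: Δh_c = ΔV/(S·A) = 3.824 × 10^6/(6.6 × 10^-4 × 4.999 × 10^7) = 115.9 m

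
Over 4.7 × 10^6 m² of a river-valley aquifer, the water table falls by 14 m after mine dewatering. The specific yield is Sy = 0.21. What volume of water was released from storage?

ΔV ≈ 1.38 × 10^7 m³

ΔV = Sy × A × Δh = 0.21 × 4.7 × 10^6 m² × 14 m = 1.382 × 10^7 m³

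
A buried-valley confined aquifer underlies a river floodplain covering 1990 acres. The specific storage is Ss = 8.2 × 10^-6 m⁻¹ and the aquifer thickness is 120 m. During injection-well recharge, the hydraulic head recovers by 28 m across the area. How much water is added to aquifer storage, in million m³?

S = Ss × b = 8.2 × 10^-6 m⁻¹ × 120 m = 9.84 × 10^-4
A = 1990 acres = 8.053 × 10^6 m²
ΔV = S × A × Δh = 9.84 × 10^-4 × 8.053 × 10^6 m² × 28 m = 2.219 × 10^5 m³
ΔV = 2.219 × 10^5 m³ = 0.2219 million m³

ΔV ≈ 0.222 million m³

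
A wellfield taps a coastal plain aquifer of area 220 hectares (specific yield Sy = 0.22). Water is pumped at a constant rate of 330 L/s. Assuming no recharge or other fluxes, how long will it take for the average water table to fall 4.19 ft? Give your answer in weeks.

A = 220 hectares = 2.2 × 10^6 m²
Δh = 4.19 ft = 1.277 m
ΔV = Sy × A × Δh = 0.22 × 2.2 × 10^6 × 1.277 = 6.181 × 10^5 m³
Q = 330 L/s = 28510 m³/d
t = ΔV / Q = 6.181 × 10^5 m³ / 28510 m³/d = 21.68 d
t = 21.68 d ≈ 3.097 weeks

t ≈ 3.1 weeks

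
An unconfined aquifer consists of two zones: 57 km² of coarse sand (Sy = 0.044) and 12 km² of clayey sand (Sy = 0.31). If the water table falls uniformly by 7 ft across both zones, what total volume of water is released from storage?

ΔV ≈ 1.33 × 10^7 m³

A₁ = 57 km² = 5.7 × 10^7 m²; A₂ = 12 km² = 1.2 × 10^7 m²
Δh = 7 ft = 2.134 m
ΔV₁ = 0.044 × 5.7 × 10^7 × 2.134 = 5.351 × 10^6 m³
ΔV₂ = 0.31 × 1.2 × 10^7 × 2.134 = 7.937 × 10^6 m³
ΔV = ΔV₁ + ΔV₂ = 1.329 × 10^7 m³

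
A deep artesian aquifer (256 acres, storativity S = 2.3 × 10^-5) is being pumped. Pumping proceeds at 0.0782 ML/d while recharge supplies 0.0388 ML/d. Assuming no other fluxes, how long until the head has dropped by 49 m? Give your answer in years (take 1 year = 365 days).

A = 256 acres = 1.036 × 10^6 m²
ΔV = S × A × Δh = 2.3 × 10^-5 × 1.036 × 10^6 × 49 = 1168 m³
Net withdrawal = 0.0782 − 0.0388 = 0.0394 ML/d = 39.4 m³/d
t = ΔV / Q = 1168 m³ / 39.4 m³/d = 29.63 d
t = 29.63 d ≈ 0.08119 years

t ≈ 0.0812 years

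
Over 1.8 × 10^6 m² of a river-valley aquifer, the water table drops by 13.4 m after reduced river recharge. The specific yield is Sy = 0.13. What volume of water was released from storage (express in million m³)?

ΔV ≈ 3.14 million m³

ΔV = Sy × A × Δh = 0.13 × 1.8 × 10^6 m² × 13.4 m = 3.136 × 10^6 m³
ΔV = 3.136 × 10^6 m³ = 3.136 million m³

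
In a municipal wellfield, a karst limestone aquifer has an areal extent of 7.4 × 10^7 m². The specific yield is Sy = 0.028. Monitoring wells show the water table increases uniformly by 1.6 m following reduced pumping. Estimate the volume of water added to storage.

ΔV ≈ 3.32 × 10^6 m³

ΔV = Sy × A × Δh = 0.028 × 7.4 × 10^7 m² × 1.6 m = 3.315 × 10^6 m³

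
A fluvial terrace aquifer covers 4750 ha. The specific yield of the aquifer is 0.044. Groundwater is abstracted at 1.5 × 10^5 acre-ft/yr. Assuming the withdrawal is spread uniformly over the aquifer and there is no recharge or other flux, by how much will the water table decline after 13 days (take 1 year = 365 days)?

A = 4750 ha = 4.75 × 10^7 m²
Q = 1.5 × 10^5 acre-ft/yr = 5.069 × 10^5 m³/d
ΔV = Q × t = 5.069 × 10^5 m³/d × 13 d = 6.59 × 10^6 m³
Δh = ΔV / (Sy × A) = 6.59 × 10^6 / (0.044 × 4.75 × 10^7) = 3.153 m

Δh ≈ 3.15 m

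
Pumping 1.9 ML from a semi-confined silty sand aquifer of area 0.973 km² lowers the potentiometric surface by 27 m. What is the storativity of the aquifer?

A = 0.973 km² = 9.73 × 10^5 m²
ΔV = 1.9 ML = 1900 m³
S = ΔV / (A × Δh) = 1900 m³ / (9.73 × 10^5 m² × 27 m) = 7.232 × 10^-5

S ≈ 7.2 × 10^-5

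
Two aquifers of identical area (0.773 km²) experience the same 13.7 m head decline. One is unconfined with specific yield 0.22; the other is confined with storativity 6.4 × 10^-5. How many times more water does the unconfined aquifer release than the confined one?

A = 0.773 km² = 7.73 × 10^5 m²
Unconfined: ΔV_u = Sy × A × Δh = 0.22 × 7.73 × 10^5 × 13.7 = 2.33 × 10^6 m³
Confined: ΔV_c = S × A × Δh = 6.4 × 10^-5 × 7.73 × 10^5 × 13.7 = 677.8 m³
Ratio = ΔV_u / ΔV_c = Sy / S = 0.22 / 6.4 × 10^-5 = 3438

ΔV_u / ΔV_c ≈ 3440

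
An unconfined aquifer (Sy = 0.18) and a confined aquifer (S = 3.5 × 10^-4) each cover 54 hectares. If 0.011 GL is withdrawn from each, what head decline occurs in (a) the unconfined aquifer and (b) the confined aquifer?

A = 54 hectares = 5.4 × 10^5 m²
ΔV = 0.011 GL = 11000 m³
Unconfined: Δh_u = ΔV/(Sy·A) = 11000/(0.18 × 5.4 × 10^5) = 0.1132 m
Confined: Δh_c = ΔV/(S·A) = 11000/(3.5 × 10^-4 × 5.4 × 10^5) = 58.2 m

Δh_u ≈ 0.113 m; Δh_c ≈ 58.2 m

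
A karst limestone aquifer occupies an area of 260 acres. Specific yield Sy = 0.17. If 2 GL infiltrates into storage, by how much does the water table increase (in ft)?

Δh ≈ 36.7 ft

A = 260 acres = 1.052 × 10^6 m²
ΔV = 2 GL = 2 × 10^6 m³
Δh = ΔV / (Sy × A) = 2 × 10^6 m³ / (0.17 × 1.052 × 10^6 m²) = 11.18 m
Δh = 11.18 m = 36.68 ft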